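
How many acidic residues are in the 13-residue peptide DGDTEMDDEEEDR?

Only D (aspartate) and E (glutamate) carry a side-chain carboxylic acid.
Matching residues: D1, D3, E5, D7, D8, E9, E10, E11, D12.

9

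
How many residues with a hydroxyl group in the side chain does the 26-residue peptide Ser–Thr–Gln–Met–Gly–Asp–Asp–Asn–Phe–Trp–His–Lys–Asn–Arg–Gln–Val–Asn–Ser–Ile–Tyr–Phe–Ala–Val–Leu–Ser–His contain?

5

S, T, and Y are the three residues with a side-chain hydroxyl.
Matching residues: Ser1, Thr2, Ser18, Tyr20, Ser25.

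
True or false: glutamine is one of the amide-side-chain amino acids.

True

Asparagine (N) and glutamine (Q) have uncharged amide side chains.
Glutamine is in this group.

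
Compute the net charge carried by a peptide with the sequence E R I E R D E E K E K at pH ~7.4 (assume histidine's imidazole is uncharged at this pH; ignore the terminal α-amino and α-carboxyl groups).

-2

At pH ~7.4 the Lys and Arg side chains are protonated (+1), the Asp and Glu side chains are deprotonated (−1), and with His taken as neutral all other side chains carry no charge.
Positive (K, R): R2, R5, K9, K11 → +4.
Negative (D, E): E1, E4, D6, E7, E8, E10 → −6.
Net charge = (+4) + (−6) = −2.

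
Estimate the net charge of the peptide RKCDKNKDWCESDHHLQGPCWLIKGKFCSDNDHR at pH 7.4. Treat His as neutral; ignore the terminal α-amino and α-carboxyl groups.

The side chains ionized at physiological pH are Lys/Arg (+1) and Asp/Glu (−1); with His treated as neutral, nothing else contributes.
Positive (K, R): R1, K2, K5, K7, K24, K26, R34 → +7.
Negative (D, E): D4, D8, E11, D13, D30, D32 → −6.
Net charge = (+7) + (−6) = +1.

+1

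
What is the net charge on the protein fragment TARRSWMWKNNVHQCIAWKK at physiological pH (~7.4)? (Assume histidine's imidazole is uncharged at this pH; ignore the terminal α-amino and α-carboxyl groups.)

The side chains ionized at physiological pH are Lys/Arg (+1) and Asp/Glu (−1); with His treated as neutral, nothing else contributes.
Positive (K, R): R3, R4, K9, K19, K20 → +5.
Negative (D, E): none → −0.
Net charge = (+5) + (−0) = +5.

+5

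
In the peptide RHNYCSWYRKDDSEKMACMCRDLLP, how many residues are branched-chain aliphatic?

The BCAAs are Val, Leu, and Ile — aliphatic side chains with a branch point.
Matching residues: L23, L24.

2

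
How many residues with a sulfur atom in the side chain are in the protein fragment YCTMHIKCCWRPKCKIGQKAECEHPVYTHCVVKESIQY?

Only Cys (C) and Met (M) have a sulfur atom in the side chain.
Matching residues: C2, M4, C8, C9, C14, C22, C30.

7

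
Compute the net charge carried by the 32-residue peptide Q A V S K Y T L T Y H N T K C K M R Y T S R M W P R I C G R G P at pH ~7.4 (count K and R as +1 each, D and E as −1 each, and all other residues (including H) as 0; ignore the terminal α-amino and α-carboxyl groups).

Positive (K, R): K5, K14, K16, R18, R22, R26, R30 → +7.
Negative (D, E): none → −0.
Net charge = (+7) + (−0) = +7.

+7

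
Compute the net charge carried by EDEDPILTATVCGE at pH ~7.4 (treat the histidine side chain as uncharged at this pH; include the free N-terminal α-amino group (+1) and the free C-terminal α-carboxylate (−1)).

Near pH 7.4, K and R contribute +1 each, D and E contribute −1 each, and every other side chain (His included, as stated) is uncharged.
Positive (K, R): none → +0.
Negative (D, E): E1, D2, E3, D4, E14 → −5.
The N-terminus (+1) and C-terminus (−1) cancel.
Net charge = (+0) + (−5) = −5.

-5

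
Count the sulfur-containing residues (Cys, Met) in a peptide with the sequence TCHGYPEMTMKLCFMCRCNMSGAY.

8

Matching residues: C2, M8, M10, C13, M15, C16, C18, M20.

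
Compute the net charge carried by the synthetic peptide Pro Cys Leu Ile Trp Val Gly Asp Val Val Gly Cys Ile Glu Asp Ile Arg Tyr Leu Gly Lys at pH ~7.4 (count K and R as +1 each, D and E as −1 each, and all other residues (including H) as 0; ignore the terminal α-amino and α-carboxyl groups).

-1

Positive (K, R): Arg17, Lys21 → +2.
Negative (D, E): Asp8, Glu14, Asp15 → −3.
Net charge = (+2) + (−3) = −1.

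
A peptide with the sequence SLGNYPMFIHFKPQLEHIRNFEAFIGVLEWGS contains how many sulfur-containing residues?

Only Cys (C) and Met (M) have a sulfur atom in the side chain.
Matching residues: M7.

1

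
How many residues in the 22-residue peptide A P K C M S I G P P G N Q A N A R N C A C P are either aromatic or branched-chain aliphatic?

1

Aromatic: F, W, Y. Branched-chain aliphatic: I, L, V.
Aromatic residues here: none (0).
Branched-chain aliphatic residues here: I7 (1).
The two groups share no amino acid, so total = 0 + 1 = 1.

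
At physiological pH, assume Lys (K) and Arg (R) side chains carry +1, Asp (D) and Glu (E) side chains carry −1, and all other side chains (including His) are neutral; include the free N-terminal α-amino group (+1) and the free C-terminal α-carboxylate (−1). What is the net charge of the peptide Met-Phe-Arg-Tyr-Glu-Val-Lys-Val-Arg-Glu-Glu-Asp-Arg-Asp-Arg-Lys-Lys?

Positive (K, R): Arg3, Lys7, Arg9, Arg13, Arg15, Lys16, Lys17 → +7.
Negative (D, E): Glu5, Glu10, Glu11, Asp12, Asp14 → −5.
The N-terminus (+1) and C-terminus (−1) cancel.
Net charge = (+7) + (−5) = +2.

+2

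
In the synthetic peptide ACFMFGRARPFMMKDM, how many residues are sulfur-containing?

5

The sulfur-bearing residues are cysteine (–SH) and methionine (–S–CH₃).
Matching residues: C2, M4, M12, M13, M16.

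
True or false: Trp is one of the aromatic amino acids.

F, W, and Y each carry an aromatic ring on the side chain.
Tryptophan is in this group.

True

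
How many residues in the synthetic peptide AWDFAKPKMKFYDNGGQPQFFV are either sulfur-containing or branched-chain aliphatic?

Sulfur-containing: C, M. Branched-chain aliphatic: I, L, V.
Sulfur-containing residues here: M9 (1).
Branched-chain aliphatic residues here: V22 (1).
The two groups share no amino acid, so total = 1 + 1 = 2.

2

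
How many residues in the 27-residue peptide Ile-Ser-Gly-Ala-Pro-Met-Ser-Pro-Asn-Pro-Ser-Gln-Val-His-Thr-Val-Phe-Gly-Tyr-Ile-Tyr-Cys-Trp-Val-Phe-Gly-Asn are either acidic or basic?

1

Acidic: D, E. Basic: H, K, R.
Acidic residues here: none (0).
Basic residues here: His14 (1).
The two groups share no amino acid, so total = 0 + 1 = 1.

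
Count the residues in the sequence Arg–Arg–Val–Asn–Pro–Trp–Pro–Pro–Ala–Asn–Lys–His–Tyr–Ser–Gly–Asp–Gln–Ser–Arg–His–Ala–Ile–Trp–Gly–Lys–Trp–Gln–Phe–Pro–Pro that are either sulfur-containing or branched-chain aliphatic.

2

Sulfur-containing: C, M. Branched-chain aliphatic: I, L, V.
Sulfur-containing residues here: none (0).
Branched-chain aliphatic residues here: Val3, Ile22 (2).
The two groups share no amino acid, so total = 0 + 2 = 2.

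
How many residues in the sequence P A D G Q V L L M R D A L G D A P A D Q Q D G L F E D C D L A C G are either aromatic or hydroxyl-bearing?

1

Aromatic: F, W, Y. Hydroxyl-bearing: S, T, Y.
Aromatic residues here: F25 (1).
Hydroxyl-bearing residues here: none (0).
(Y belongs to both groups, but none appear in this sequence.) Total = 1 + 0 = 1.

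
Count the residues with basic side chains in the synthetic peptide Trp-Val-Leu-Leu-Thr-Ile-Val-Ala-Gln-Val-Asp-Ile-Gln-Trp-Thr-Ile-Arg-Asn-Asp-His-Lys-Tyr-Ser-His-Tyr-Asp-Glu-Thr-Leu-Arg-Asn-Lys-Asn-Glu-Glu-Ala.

6

The basic amino acids are Lys (K), Arg (R), and His (H).
Matching residues: Arg17, His20, Lys21, His24, Arg30, Lys32.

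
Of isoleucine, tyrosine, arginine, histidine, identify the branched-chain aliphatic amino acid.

isoleucine

Valine (V), leucine (L), and isoleucine (I) are the branched-chain amino acids.
Of the listed options, only isoleucine belongs to this group.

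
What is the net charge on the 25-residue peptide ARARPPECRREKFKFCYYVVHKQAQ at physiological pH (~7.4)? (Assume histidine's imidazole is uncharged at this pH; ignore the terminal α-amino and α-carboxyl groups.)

+5

The side chains ionized at physiological pH are Lys/Arg (+1) and Asp/Glu (−1); with His treated as neutral, nothing else contributes.
Positive (K, R): R2, R4, R9, R10, K12, K14, K22 → +7.
Negative (D, E): E7, E11 → −2.
Net charge = (+7) + (−2) = +5.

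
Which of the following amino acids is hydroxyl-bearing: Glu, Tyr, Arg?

The –OH-bearing residues are Ser, Thr (aliphatic alcohols), and Tyr (phenol).
Of the listed options, only Tyr belongs to this group.

Tyr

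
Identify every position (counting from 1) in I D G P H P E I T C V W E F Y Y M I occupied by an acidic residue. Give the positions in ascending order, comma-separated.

2, 7, 13

The acidic residues are Asp (D) and Glu (E), whose side chains end in a carboxylate group.
Matching residues: D2, E7, E13.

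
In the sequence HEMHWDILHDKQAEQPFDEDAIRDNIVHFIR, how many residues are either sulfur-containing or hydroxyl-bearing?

Sulfur-containing: C, M. Hydroxyl-bearing: S, T, Y.
Sulfur-containing residues here: M3 (1).
Hydroxyl-bearing residues here: none (0).
The two groups share no amino acid, so total = 1 + 0 = 1.

1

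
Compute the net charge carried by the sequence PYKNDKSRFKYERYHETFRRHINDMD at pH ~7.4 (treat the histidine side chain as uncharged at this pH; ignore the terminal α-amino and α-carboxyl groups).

Near pH 7.4, K and R contribute +1 each, D and E contribute −1 each, and every other side chain (His included, as stated) is uncharged.
Positive (K, R): K3, K6, R8, K10, R13, R19, R20 → +7.
Negative (D, E): D5, E12, E16, D24, D26 → −5.
Net charge = (+7) + (−5) = +2.

+2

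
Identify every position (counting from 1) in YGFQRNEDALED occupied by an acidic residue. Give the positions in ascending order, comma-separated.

Matching residues: E7, D8, E11, D12.

7, 8, 11, 12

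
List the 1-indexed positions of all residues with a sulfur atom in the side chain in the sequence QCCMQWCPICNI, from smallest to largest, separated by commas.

Cysteine (C, thiol) and methionine (M, thioether) are the two sulfur-containing amino acids.
Matching residues: C2, C3, M4, C7, C10.

2, 3, 4, 7, 10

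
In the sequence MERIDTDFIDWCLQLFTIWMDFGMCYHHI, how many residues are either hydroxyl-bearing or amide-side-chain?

Hydroxyl-bearing: S, T, Y. Amide-side-chain: N, Q.
Hydroxyl-bearing residues here: T6, T17, Y26 (3).
Amide-side-chain residues here: Q14 (1).
The two groups share no amino acid, so total = 3 + 1 = 4.

4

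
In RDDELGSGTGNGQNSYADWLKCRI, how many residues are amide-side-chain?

3

Only N (asparagine) and Q (glutamine) carry a side-chain carboxamide.
Matching residues: N11, Q13, N14.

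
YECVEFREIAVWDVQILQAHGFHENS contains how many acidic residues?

5

Aspartate (D) and glutamate (E) have carboxylic-acid side chains and are the acidic amino acids.
Matching residues: E2, E5, E8, D13, E24.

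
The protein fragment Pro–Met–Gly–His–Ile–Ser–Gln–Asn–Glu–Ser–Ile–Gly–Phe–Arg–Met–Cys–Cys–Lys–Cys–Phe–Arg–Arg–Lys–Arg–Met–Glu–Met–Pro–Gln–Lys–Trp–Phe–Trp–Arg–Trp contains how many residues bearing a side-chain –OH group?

2

S, T, and Y are the three residues with a side-chain hydroxyl.
Matching residues: Ser6, Ser10.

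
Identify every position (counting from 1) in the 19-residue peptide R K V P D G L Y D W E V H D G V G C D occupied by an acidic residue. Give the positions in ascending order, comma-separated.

Aspartate (D) and glutamate (E) have carboxylic-acid side chains and are the acidic amino acids.
Matching residues: D5, D9, E11, D14, D19.

5, 9, 11, 14, 19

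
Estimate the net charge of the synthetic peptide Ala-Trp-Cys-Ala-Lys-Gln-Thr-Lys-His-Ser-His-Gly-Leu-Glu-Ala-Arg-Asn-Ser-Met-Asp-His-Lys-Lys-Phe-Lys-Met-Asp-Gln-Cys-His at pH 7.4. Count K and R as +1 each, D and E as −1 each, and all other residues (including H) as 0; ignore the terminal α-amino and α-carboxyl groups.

Positive (K, R): Lys5, Lys8, Arg16, Lys22, Lys23, Lys25 → +6.
Negative (D, E): Glu14, Asp20, Asp27 → −3.
Net charge = (+6) + (−3) = +3.

+3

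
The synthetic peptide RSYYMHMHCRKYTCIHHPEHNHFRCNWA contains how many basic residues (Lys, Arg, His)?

10

Matching residues: R1, H6, H8, R10, K11, H16, H17, H20, H22, R24.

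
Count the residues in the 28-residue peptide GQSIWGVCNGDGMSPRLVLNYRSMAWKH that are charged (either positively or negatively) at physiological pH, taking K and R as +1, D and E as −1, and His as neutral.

Charged side chains at pH ~7.4: K, R (positive); D, E (negative).
Matching residues: D11, R16, R22, K27.

4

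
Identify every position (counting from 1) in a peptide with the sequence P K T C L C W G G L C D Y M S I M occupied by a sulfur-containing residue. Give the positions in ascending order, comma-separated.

Matching residues: C4, C6, C11, M14, M17.

4, 6, 11, 14, 17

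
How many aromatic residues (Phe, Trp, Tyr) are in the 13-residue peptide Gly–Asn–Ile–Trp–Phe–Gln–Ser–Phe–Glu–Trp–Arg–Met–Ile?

Matching residues: Trp4, Phe5, Phe8, Trp10.

4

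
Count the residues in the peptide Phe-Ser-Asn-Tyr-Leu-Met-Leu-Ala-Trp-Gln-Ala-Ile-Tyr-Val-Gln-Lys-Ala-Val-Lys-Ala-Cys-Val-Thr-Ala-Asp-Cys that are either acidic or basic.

3

Acidic: D, E. Basic: H, K, R.
Acidic residues here: Asp25 (1).
Basic residues here: Lys16, Lys19 (2).
The two groups share no amino acid, so total = 1 + 2 = 3.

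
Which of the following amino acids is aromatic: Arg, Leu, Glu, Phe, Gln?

Phenylalanine (F), tryptophan (W), and tyrosine (Y) have aromatic ring side chains.
Of the listed options, only Phe belongs to this group.

Phe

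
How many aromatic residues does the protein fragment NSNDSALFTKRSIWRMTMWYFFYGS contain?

Phenylalanine (F), tryptophan (W), and tyrosine (Y) have aromatic ring side chains.
Matching residues: F8, W14, W19, Y20, F21, F22, Y23.

7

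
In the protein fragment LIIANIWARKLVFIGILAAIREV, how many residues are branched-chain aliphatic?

11

Valine (V), leucine (L), and isoleucine (I) are the branched-chain amino acids.
Matching residues: L1, I2, I3, I6, L11, V12, I14, I16, L17, I20, V23.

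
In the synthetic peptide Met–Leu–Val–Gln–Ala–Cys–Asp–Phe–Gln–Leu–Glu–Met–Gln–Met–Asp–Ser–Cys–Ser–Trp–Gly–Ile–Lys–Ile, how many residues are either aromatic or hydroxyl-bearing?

4

Aromatic: F, W, Y. Hydroxyl-bearing: S, T, Y.
Aromatic residues here: Phe8, Trp19 (2).
Hydroxyl-bearing residues here: Ser16, Ser18 (2).
(Y belongs to both groups, but none appear in this sequence.) Total = 2 + 2 = 4.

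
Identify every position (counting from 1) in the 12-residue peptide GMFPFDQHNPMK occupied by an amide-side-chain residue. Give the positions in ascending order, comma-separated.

The amide-side-chain residues are Asn (N) and Gln (Q).
Matching residues: Q7, N9.

7, 9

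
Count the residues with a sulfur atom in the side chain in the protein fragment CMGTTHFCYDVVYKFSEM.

4

Cysteine (C, thiol) and methionine (M, thioether) are the two sulfur-containing amino acids.
Matching residues: C1, M2, C8, M18.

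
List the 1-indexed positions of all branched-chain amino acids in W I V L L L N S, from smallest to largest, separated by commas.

The BCAAs are Val, Leu, and Ile — aliphatic side chains with a branch point.
Matching residues: I2, V3, L4, L5, L6.

2, 3, 4, 5, 6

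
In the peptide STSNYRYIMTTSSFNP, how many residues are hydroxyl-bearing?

The –OH-bearing residues are Ser, Thr (aliphatic alcohols), and Tyr (phenol).
Matching residues: S1, T2, S3, Y5, Y7, T10, T11, S12, S13.

9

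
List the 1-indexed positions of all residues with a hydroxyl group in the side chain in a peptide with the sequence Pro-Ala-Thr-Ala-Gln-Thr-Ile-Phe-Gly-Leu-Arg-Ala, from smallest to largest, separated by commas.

3, 6

Serine (S), threonine (T), and tyrosine (Y) each carry a hydroxyl group on the side chain.
Matching residues: Thr3, Thr6.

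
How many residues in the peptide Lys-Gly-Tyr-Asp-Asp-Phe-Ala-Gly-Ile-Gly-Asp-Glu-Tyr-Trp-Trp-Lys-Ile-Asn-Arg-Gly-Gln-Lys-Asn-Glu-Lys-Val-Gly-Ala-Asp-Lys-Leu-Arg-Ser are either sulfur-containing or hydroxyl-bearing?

3

Sulfur-containing: C, M. Hydroxyl-bearing: S, T, Y.
Sulfur-containing residues here: none (0).
Hydroxyl-bearing residues here: Tyr3, Tyr13, Ser33 (3).
The two groups share no amino acid, so total = 0 + 3 = 3.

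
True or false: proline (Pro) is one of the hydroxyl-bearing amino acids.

The –OH-bearing residues are Ser, Thr (aliphatic alcohols), and Tyr (phenol).
Proline is not in this group.

False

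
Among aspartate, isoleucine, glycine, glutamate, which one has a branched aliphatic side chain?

The BCAAs are Val, Leu, and Ile — aliphatic side chains with a branch point.
Of the listed options, only isoleucine belongs to this group.

isoleucine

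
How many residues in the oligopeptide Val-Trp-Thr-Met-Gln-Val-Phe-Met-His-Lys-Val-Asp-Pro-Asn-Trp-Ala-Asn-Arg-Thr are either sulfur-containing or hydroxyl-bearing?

Sulfur-containing: C, M. Hydroxyl-bearing: S, T, Y.
Sulfur-containing residues here: Met4, Met8 (2).
Hydroxyl-bearing residues here: Thr3, Thr19 (2).
The two groups share no amino acid, so total = 2 + 2 = 4.

4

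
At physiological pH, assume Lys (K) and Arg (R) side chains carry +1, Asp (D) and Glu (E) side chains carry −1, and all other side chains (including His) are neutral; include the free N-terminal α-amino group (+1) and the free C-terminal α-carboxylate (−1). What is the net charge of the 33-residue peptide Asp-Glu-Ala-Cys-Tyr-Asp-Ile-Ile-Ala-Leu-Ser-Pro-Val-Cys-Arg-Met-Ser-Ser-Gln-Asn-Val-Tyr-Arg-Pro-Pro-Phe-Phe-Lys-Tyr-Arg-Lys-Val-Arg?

+3

Positive (K, R): Arg15, Arg23, Lys28, Arg30, Lys31, Arg33 → +6.
Negative (D, E): Asp1, Glu2, Asp6 → −3.
The N-terminus (+1) and C-terminus (−1) cancel.
Net charge = (+6) + (−3) = +3.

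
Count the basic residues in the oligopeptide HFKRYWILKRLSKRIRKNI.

K, R, and H are the three residues with basic side chains (ε-amine, guanidinium, and imidazole respectively).
Matching residues: H1, K3, R4, K9, R10, K13, R14, R16, K17.

9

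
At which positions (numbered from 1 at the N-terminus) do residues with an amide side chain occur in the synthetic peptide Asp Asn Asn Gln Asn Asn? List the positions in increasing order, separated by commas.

2, 3, 4, 5, 6

Only N (asparagine) and Q (glutamine) carry a side-chain carboxamide.
Matching residues: Asn2, Asn3, Gln4, Asn5, Asn6.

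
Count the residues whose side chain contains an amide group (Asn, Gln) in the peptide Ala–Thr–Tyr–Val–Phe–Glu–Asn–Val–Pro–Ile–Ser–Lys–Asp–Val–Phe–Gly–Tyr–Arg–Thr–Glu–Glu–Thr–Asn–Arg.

Matching residues: Asn7, Asn23.

2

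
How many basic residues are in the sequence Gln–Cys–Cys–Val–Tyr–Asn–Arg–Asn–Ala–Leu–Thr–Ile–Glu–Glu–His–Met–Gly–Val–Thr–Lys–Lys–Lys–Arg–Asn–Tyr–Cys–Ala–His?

The basic amino acids are Lys (K), Arg (R), and His (H).
Matching residues: Arg7, His15, Lys20, Lys21, Lys22, Arg23, His28.

7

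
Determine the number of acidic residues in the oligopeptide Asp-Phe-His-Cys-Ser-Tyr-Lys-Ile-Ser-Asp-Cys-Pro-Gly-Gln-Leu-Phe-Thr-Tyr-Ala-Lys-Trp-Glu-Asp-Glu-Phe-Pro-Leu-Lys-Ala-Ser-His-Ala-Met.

5

Aspartate (D) and glutamate (E) have carboxylic-acid side chains and are the acidic amino acids.
Matching residues: Asp1, Asp10, Glu22, Asp23, Glu24.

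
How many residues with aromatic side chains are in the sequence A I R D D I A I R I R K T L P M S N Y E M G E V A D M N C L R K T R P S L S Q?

1

The aromatic amino acids are Phe (F, benzyl), Trp (W, indole), and Tyr (Y, phenol).
Matching residues: Y19.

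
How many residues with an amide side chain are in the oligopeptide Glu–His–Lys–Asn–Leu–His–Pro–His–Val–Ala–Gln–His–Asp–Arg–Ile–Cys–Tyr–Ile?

2

Asparagine (N) and glutamine (Q) have uncharged amide side chains.
Matching residues: Asn4, Gln11.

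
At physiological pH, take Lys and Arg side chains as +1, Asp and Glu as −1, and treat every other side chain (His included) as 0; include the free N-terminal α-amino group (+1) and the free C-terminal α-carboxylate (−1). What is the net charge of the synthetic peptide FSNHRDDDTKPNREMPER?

Positive (K, R): R5, K10, R13, R18 → +4.
Negative (D, E): D6, D7, D8, E14, E17 → −5.
The N-terminus (+1) and C-terminus (−1) cancel.
Net charge = (+4) + (−5) = −1.

-1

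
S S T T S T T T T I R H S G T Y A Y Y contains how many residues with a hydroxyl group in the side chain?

14

S, T, and Y are the three residues with a side-chain hydroxyl.
Matching residues: S1, S2, T3, T4, S5, T6, T7, T8, T9, S13, T15, Y16, Y18, Y19.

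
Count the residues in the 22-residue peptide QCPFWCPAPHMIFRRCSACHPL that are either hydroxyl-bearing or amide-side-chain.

2

Hydroxyl-bearing: S, T, Y. Amide-side-chain: N, Q.
Hydroxyl-bearing residues here: S17 (1).
Amide-side-chain residues here: Q1 (1).
The two groups share no amino acid, so total = 1 + 1 = 2.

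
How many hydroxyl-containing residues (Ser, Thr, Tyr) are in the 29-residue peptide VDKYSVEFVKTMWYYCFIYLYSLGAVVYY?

Matching residues: Y4, S5, T11, Y14, Y15, Y19, Y21, S22, Y28, Y29.

10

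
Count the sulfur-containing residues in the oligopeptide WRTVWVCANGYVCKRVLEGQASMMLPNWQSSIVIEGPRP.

Only Cys (C) and Met (M) have a sulfur atom in the side chain.
Matching residues: C7, C13, M23, M24.

4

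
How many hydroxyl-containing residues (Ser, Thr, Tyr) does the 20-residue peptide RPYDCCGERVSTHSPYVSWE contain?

6

Matching residues: Y3, S11, T12, S14, Y16, S18.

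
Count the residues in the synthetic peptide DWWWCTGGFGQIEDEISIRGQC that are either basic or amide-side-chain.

3

Basic: H, K, R. Amide-side-chain: N, Q.
Basic residues here: R19 (1).
Amide-side-chain residues here: Q11, Q21 (2).
The two groups share no amino acid, so total = 1 + 2 = 3.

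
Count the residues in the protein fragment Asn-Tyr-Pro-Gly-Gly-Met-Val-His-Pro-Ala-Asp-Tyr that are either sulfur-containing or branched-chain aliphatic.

2

Sulfur-containing: C, M. Branched-chain aliphatic: I, L, V.
Sulfur-containing residues here: Met6 (1).
Branched-chain aliphatic residues here: Val7 (1).
The two groups share no amino acid, so total = 1 + 1 = 2.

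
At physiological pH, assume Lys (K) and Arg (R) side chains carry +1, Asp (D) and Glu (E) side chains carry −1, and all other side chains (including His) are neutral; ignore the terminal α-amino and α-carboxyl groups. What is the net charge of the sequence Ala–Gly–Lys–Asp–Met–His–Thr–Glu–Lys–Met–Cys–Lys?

Positive (K, R): Lys3, Lys9, Lys12 → +3.
Negative (D, E): Asp4, Glu8 → −2.
Net charge = (+3) + (−2) = +1.

+1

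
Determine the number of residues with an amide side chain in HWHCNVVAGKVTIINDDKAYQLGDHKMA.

Asparagine (N) and glutamine (Q) have uncharged amide side chains.
Matching residues: N5, N15, Q21.

3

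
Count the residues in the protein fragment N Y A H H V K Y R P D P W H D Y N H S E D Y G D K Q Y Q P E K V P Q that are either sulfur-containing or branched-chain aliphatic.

2

Sulfur-containing: C, M. Branched-chain aliphatic: I, L, V.
Sulfur-containing residues here: none (0).
Branched-chain aliphatic residues here: V6, V32 (2).
The two groups share no amino acid, so total = 0 + 2 = 2.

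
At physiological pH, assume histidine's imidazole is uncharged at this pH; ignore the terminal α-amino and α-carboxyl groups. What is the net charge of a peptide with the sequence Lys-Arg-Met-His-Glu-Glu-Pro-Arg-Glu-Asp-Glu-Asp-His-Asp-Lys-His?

The side chains ionized at physiological pH are Lys/Arg (+1) and Asp/Glu (−1); with His treated as neutral, nothing else contributes.
Positive (K, R): Lys1, Arg2, Arg8, Lys15 → +4.
Negative (D, E): Glu5, Glu6, Glu9, Asp10, Glu11, Asp12, Asp14 → −7.
Net charge = (+4) + (−7) = −3.

-3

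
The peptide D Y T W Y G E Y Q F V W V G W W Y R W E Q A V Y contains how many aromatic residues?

F, W, and Y each carry an aromatic ring on the side chain.
Matching residues: Y2, W4, Y5, Y8, F10, W12, W15, W16, Y17, W19, Y24.

11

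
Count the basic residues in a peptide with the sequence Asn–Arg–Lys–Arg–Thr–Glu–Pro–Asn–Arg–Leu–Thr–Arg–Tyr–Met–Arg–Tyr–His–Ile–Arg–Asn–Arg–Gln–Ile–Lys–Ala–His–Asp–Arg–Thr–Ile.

Lysine (K), arginine (R), and histidine (H) have basic, nitrogen-containing side chains.
Matching residues: Arg2, Lys3, Arg4, Arg9, Arg12, Arg15, His17, Arg19, Arg21, Lys24, His26, Arg28.

12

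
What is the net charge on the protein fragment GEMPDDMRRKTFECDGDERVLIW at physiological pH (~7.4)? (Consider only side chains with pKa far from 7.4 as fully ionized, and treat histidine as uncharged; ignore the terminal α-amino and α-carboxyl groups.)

At pH ~7.4 the Lys and Arg side chains are protonated (+1), the Asp and Glu side chains are deprotonated (−1), and with His taken as neutral all other side chains carry no charge.
Positive (K, R): R8, R9, K10, R19 → +4.
Negative (D, E): E2, D5, D6, E13, D15, D17, E18 → −7.
Net charge = (+4) + (−7) = −3.

-3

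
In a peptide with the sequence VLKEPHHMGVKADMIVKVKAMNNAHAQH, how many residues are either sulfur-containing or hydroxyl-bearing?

Sulfur-containing: C, M. Hydroxyl-bearing: S, T, Y.
Sulfur-containing residues here: M8, M14, M21 (3).
Hydroxyl-bearing residues here: none (0).
The two groups share no amino acid, so total = 3 + 0 = 3.

3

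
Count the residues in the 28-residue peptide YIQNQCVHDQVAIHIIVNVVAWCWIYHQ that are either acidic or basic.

Acidic: D, E. Basic: H, K, R.
Acidic residues here: D9 (1).
Basic residues here: H8, H14, H27 (3).
The two groups share no amino acid, so total = 1 + 3 = 4.

4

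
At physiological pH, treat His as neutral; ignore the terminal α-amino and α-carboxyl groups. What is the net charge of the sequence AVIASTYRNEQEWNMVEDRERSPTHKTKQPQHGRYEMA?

0

The side chains ionized at physiological pH are Lys/Arg (+1) and Asp/Glu (−1); with His treated as neutral, nothing else contributes.
Positive (K, R): R8, R19, R21, K26, K28, R34 → +6.
Negative (D, E): E10, E12, E17, D18, E20, E36 → −6.
Net charge = (+6) + (−6) = 0.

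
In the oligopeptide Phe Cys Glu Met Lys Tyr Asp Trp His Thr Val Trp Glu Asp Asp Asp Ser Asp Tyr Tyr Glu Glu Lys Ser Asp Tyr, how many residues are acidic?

10

The acidic residues are Asp (D) and Glu (E), whose side chains end in a carboxylate group.
Matching residues: Glu3, Asp7, Glu13, Asp14, Asp15, Asp16, Asp18, Glu21, Glu22, Asp25.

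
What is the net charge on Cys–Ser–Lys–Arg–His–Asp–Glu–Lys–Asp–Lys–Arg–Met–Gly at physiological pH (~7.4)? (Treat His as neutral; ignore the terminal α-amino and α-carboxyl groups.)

+2

Near pH 7.4, K and R contribute +1 each, D and E contribute −1 each, and every other side chain (His included, as stated) is uncharged.
Positive (K, R): Lys3, Arg4, Lys8, Lys10, Arg11 → +5.
Negative (D, E): Asp6, Glu7, Asp9 → −3.
Net charge = (+5) + (−3) = +2.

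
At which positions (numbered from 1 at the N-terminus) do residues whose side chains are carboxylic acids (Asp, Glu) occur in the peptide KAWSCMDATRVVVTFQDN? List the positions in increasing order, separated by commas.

Matching residues: D7, D17.

7, 17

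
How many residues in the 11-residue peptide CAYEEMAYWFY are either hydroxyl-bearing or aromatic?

5

Hydroxyl-bearing: S, T, Y. Aromatic: F, W, Y.
Hydroxyl-bearing residues here: Y3, Y8, Y11 (3).
Aromatic residues here: Y3, Y8, W9, F10, Y11 (5).
Y is in both groups, so the 3 Y residues must not be double-counted.
Total = 3 + 5 − 3 = 5.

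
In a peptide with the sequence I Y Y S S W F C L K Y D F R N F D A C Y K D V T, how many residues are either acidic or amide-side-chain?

4

Acidic: D, E. Amide-side-chain: N, Q.
Acidic residues here: D12, D17, D22 (3).
Amide-side-chain residues here: N15 (1).
The two groups share no amino acid, so total = 3 + 1 = 4.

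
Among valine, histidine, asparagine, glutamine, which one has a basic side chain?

histidine

K, R, and H are the three residues with basic side chains (ε-amine, guanidinium, and imidazole respectively).
Of the listed options, only histidine belongs to this group.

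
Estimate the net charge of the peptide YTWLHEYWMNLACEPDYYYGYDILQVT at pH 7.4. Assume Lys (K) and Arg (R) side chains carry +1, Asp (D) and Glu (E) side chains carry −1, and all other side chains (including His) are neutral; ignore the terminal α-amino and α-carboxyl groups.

-4

Positive (K, R): none → +0.
Negative (D, E): E6, E14, D16, D22 → −4.
Net charge = (+0) + (−4) = −4.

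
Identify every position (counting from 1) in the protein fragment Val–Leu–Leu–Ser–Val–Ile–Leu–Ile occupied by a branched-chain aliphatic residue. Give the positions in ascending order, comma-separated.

1, 2, 3, 5, 6, 7, 8

V, L, and I make up the branched-chain aliphatic group.
Matching residues: Val1, Leu2, Leu3, Val5, Ile6, Leu7, Ile8.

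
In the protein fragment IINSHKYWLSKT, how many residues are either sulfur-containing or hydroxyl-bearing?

Sulfur-containing: C, M. Hydroxyl-bearing: S, T, Y.
Sulfur-containing residues here: none (0).
Hydroxyl-bearing residues here: S4, Y7, S10, T12 (4).
The two groups share no amino acid, so total = 0 + 4 = 4.

4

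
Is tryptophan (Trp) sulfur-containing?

No

Only Cys (C) and Met (M) have a sulfur atom in the side chain.
Tryptophan is not in this group.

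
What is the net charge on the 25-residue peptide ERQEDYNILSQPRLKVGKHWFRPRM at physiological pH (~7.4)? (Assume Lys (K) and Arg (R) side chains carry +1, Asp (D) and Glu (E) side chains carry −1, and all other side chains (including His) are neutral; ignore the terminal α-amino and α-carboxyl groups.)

+3

Positive (K, R): R2, R13, K15, K18, R22, R24 → +6.
Negative (D, E): E1, E4, D5 → −3.
Net charge = (+6) + (−3) = +3.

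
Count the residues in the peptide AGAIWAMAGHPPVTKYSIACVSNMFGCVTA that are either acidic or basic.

2

Acidic: D, E. Basic: H, K, R.
Acidic residues here: none (0).
Basic residues here: H10, K15 (2).
The two groups share no amino acid, so total = 0 + 2 = 2.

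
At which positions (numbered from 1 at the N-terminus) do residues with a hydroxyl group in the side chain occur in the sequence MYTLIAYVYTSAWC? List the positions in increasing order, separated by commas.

The –OH-bearing residues are Ser, Thr (aliphatic alcohols), and Tyr (phenol).
Matching residues: Y2, T3, Y7, Y9, T10, S11.

2, 3, 7, 9, 10, 11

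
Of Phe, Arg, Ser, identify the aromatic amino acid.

The aromatic amino acids are Phe (F, benzyl), Trp (W, indole), and Tyr (Y, phenol).
Of the listed options, only Phe belongs to this group.

Phe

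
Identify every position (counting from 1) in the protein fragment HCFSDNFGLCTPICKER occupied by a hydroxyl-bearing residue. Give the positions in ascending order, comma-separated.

The –OH-bearing residues are Ser, Thr (aliphatic alcohols), and Tyr (phenol).
Matching residues: S4, T11.

4, 11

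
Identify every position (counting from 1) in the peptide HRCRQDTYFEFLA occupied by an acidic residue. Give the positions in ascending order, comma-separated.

Only D (aspartate) and E (glutamate) carry a side-chain carboxylic acid.
Matching residues: D6, E10.

6, 10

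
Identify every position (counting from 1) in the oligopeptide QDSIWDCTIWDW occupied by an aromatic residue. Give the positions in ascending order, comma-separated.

F, W, and Y each carry an aromatic ring on the side chain.
Matching residues: W5, W10, W12.

5, 10, 12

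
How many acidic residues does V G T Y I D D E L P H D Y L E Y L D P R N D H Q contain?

Aspartate (D) and glutamate (E) have carboxylic-acid side chains and are the acidic amino acids.
Matching residues: D6, D7, E8, D12, E15, D18, D22.

7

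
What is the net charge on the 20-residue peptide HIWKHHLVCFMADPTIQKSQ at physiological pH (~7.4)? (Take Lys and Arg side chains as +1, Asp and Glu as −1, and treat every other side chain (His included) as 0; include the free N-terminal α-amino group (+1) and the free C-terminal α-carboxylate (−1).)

Positive (K, R): K4, K18 → +2.
Negative (D, E): D13 → −1.
The N-terminus (+1) and C-terminus (−1) cancel.
Net charge = (+2) + (−1) = +1.

+1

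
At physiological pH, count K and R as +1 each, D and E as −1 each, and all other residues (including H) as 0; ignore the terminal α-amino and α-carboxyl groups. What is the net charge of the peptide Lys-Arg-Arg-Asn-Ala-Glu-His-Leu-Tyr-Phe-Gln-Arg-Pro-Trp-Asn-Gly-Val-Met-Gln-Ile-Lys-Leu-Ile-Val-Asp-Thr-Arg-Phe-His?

Positive (K, R): Lys1, Arg2, Arg3, Arg12, Lys21, Arg27 → +6.
Negative (D, E): Glu6, Asp25 → −2.
Net charge = (+6) + (−2) = +4.

+4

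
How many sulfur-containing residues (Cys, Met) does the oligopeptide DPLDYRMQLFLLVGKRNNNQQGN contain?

1

Matching residues: M7.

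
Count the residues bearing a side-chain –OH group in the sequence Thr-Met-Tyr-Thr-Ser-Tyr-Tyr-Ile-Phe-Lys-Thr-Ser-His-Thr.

9

S, T, and Y are the three residues with a side-chain hydroxyl.
Matching residues: Thr1, Tyr3, Thr4, Ser5, Tyr6, Tyr7, Thr11, Ser12, Thr14.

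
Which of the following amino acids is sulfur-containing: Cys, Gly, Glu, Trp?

Cys

The sulfur-bearing residues are cysteine (–SH) and methionine (–S–CH₃).
Of the listed options, only Cys belongs to this group.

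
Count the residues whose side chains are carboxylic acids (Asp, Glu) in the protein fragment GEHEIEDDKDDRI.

7

Matching residues: E2, E4, E6, D7, D8, D10, D11.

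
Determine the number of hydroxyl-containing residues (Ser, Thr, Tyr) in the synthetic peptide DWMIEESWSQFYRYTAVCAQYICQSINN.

Matching residues: S7, S9, Y12, Y14, T15, Y21, S25.

7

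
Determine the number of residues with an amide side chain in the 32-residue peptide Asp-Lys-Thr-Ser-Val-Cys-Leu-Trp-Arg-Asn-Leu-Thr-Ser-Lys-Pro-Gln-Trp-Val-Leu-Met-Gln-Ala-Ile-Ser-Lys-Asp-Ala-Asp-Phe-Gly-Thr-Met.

Only N (asparagine) and Q (glutamine) carry a side-chain carboxamide.
Matching residues: Asn10, Gln16, Gln21.

3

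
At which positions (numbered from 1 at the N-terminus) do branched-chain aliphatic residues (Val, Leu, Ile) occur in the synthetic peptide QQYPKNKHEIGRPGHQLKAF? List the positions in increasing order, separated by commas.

10, 17

Matching residues: I10, L17.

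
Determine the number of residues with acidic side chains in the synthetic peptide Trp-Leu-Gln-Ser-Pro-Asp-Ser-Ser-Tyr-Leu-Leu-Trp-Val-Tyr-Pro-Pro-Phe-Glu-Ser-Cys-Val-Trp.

Only D (aspartate) and E (glutamate) carry a side-chain carboxylic acid.
Matching residues: Asp6, Glu18.

2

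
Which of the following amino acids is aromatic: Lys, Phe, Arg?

F, W, and Y each carry an aromatic ring on the side chain.
Of the listed options, only Phe belongs to this group.

Phe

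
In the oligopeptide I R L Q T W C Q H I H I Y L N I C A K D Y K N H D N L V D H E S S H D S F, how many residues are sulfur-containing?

Cysteine (C, thiol) and methionine (M, thioether) are the two sulfur-containing amino acids.
Matching residues: C7, C17.

2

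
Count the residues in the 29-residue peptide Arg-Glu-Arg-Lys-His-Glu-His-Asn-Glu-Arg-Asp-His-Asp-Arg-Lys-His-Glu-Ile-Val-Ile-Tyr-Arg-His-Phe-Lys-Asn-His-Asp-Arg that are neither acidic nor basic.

Acidic: D, E. Basic: K, R, H. All other residues are neither.
Matching residues: Asn8, Ile18, Val19, Ile20, Tyr21, Phe24, Asn26.

7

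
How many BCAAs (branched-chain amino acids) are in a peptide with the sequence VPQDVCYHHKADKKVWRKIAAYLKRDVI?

V, L, and I make up the branched-chain aliphatic group.
Matching residues: V1, V5, V15, I19, L23, V27, I28.

7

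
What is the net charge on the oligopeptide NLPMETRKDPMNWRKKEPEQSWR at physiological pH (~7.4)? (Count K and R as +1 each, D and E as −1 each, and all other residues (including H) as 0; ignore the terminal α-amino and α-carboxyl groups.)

+2

Positive (K, R): R7, K8, R14, K15, K16, R23 → +6.
Negative (D, E): E5, D9, E17, E19 → −4.
Net charge = (+6) + (−4) = +2.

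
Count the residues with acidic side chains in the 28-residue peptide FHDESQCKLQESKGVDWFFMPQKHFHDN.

Aspartate (D) and glutamate (E) have carboxylic-acid side chains and are the acidic amino acids.
Matching residues: D3, E4, E11, D16, D27.

5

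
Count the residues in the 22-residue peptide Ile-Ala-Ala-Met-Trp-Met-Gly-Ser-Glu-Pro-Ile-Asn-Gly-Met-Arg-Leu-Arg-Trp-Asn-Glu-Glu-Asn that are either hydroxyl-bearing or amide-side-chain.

Hydroxyl-bearing: S, T, Y. Amide-side-chain: N, Q.
Hydroxyl-bearing residues here: Ser8 (1).
Amide-side-chain residues here: Asn12, Asn19, Asn22 (3).
The two groups share no amino acid, so total = 1 + 3 = 4.

4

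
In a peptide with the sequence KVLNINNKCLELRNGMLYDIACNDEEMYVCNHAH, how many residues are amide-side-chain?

6

Asparagine (N) and glutamine (Q) have uncharged amide side chains.
Matching residues: N4, N6, N7, N14, N23, N31.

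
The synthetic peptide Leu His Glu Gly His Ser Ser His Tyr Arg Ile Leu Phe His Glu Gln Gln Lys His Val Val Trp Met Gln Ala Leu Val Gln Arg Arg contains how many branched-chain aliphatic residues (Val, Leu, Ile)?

7

Matching residues: Leu1, Ile11, Leu12, Val20, Val21, Leu26, Val27.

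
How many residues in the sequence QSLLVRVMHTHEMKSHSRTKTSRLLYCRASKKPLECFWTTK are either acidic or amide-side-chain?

3

Acidic: D, E. Amide-side-chain: N, Q.
Acidic residues here: E12, E35 (2).
Amide-side-chain residues here: Q1 (1).
The two groups share no amino acid, so total = 2 + 1 = 3.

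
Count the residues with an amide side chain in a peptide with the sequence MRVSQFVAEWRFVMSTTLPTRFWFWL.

1

Only N (asparagine) and Q (glutamine) carry a side-chain carboxamide.
Matching residues: Q5.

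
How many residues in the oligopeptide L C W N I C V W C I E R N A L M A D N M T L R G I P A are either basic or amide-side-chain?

5

Basic: H, K, R. Amide-side-chain: N, Q.
Basic residues here: R12, R23 (2).
Amide-side-chain residues here: N4, N13, N19 (3).
The two groups share no amino acid, so total = 2 + 3 = 5.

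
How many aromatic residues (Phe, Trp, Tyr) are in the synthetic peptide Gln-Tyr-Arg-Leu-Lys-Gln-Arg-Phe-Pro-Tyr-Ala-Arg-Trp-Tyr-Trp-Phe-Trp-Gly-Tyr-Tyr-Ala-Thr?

10

Matching residues: Tyr2, Phe8, Tyr10, Trp13, Tyr14, Trp15, Phe16, Trp17, Tyr19, Tyr20.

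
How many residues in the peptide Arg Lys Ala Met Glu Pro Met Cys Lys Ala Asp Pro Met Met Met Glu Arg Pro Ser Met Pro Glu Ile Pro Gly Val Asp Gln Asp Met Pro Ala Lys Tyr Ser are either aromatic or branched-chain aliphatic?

3

Aromatic: F, W, Y. Branched-chain aliphatic: I, L, V.
Aromatic residues here: Tyr34 (1).
Branched-chain aliphatic residues here: Ile23, Val26 (2).
The two groups share no amino acid, so total = 1 + 2 = 3.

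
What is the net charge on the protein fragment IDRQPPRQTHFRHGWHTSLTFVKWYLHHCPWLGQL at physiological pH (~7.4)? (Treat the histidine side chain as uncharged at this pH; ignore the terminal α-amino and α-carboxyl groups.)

+3

Near pH 7.4, K and R contribute +1 each, D and E contribute −1 each, and every other side chain (His included, as stated) is uncharged.
Positive (K, R): R3, R7, R12, K23 → +4.
Negative (D, E): D2 → −1.
Net charge = (+4) + (−1) = +3.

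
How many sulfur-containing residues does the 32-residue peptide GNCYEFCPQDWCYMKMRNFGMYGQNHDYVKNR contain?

6

Only Cys (C) and Met (M) have a sulfur atom in the side chain.
Matching residues: C3, C7, C12, M14, M16, M21.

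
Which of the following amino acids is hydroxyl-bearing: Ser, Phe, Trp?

S, T, and Y are the three residues with a side-chain hydroxyl.
Of the listed options, only Ser belongs to this group.

Ser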